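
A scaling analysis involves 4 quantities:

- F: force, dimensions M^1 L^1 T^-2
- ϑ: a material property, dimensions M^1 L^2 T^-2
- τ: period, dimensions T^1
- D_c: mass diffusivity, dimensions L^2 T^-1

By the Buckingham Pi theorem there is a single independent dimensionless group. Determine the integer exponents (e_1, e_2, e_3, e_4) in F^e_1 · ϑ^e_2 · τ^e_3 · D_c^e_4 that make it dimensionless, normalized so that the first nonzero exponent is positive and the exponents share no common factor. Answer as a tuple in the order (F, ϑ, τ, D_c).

(2, -2, 1, 1)

M: e_1·(1) + e_2·(1) + e_3·(0) + e_4·(0) = 0
L: e_1·(1) + e_2·(2) + e_3·(0) + e_4·(2) = 0
T: e_1·(-2) + e_2·(-2) + e_3·(1) + e_4·(-1) = 0
Solving this homogeneous linear system for the smallest-integer solution (first nonzero entry positive) gives (2, -2, 1, 1).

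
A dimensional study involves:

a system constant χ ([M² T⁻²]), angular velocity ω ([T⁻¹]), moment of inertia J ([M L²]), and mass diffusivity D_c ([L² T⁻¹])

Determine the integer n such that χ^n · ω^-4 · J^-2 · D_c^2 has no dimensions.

1

Balance the M exponent: (2)·n from χ, plus −4·(0) − 2·(1) + 2·(0) = -2 from the rest, must sum to zero.
2n − 2 = 0, so n = 1.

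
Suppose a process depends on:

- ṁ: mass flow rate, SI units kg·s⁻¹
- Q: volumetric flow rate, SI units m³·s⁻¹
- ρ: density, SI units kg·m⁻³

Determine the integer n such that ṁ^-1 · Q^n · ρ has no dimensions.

Balance the L exponent: (3)·n from Q, plus −(0) + (-3) = -3 from the rest, must sum to zero.
3n − 3 = 0, so n = 1.

1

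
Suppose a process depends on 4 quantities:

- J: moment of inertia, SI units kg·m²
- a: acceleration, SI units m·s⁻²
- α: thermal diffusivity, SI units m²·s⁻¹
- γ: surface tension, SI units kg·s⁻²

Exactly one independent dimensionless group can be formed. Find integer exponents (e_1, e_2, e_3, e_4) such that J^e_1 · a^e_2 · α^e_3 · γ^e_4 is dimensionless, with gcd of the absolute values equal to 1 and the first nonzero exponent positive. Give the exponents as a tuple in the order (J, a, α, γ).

(1, 2, -2, -1)

M: e_1·(1) + e_2·(0) + e_3·(0) + e_4·(1) = 0
L: e_1·(2) + e_2·(1) + e_3·(2) + e_4·(0) = 0
T: e_1·(0) + e_2·(-2) + e_3·(-1) + e_4·(-2) = 0
Solving this homogeneous linear system for the smallest-integer solution (first nonzero entry positive) gives (1, 2, -2, -1).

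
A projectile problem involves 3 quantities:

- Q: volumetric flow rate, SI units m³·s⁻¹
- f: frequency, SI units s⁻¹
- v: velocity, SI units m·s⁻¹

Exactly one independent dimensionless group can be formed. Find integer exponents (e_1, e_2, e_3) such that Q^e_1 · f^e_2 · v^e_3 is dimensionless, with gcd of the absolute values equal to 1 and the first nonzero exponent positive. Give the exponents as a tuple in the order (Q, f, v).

(1, 2, -3)

L: e_1·(3) + e_2·(0) + e_3·(1) = 0
T: e_1·(-1) + e_2·(-1) + e_3·(-1) = 0
Solving this homogeneous linear system for the smallest-integer solution (first nonzero entry positive) gives (1, 2, -3).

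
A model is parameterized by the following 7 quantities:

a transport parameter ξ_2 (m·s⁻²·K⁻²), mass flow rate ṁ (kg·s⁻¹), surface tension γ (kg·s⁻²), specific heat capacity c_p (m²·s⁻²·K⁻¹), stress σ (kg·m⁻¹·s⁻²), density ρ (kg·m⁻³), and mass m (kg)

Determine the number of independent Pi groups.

3

There are 7 variables and 4 base dimensions (M, L, T, Θ).
The dimension matrix has rank 4.
Independent dimensionless groups: 7 − 4 = 3.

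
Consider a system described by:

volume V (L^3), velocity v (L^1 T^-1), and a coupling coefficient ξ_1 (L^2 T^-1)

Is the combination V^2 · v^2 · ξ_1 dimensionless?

no

Sum the exponent of each base dimension across the product:
  L: 2·[V]_L + 2·[v]_L + [ξ_1]_L = 2·(3) + 2·(1) + (2) = 10
  T: 2·[V]_T + 2·[v]_T + [ξ_1]_T = 2·(0) + 2·(-1) + (-1) = -3
Net dimensions [L¹⁰ T⁻³] ≠ [1] — not dimensionless.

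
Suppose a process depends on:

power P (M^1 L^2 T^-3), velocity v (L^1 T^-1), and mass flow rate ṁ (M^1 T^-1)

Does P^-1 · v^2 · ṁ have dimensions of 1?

Sum the exponent of each base dimension across the product:
  M: −[P]_M + 2·[v]_M + [ṁ]_M = −(1) + 2·(0) + (1) = 0
  L: −[P]_L + 2·[v]_L + [ṁ]_L = −(2) + 2·(1) + (0) = 0
  T: −[P]_T + 2·[v]_T + [ṁ]_T = −(-3) + 2·(-1) + (-1) = 0
All base exponents vanish — dimensionless.

yes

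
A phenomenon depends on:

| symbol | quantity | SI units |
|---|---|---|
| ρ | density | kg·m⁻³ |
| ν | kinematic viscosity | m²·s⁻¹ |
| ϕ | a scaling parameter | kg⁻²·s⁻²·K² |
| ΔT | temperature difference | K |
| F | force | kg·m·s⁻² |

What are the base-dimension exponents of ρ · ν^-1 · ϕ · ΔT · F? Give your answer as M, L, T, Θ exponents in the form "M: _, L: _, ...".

Collect each base-dimension exponent across the product:
  M: (1) − (0) + (-2) + (0) + (1) = 0
  L: (-3) − (2) + (0) + (0) + (1) = -4
  T: (0) − (-1) + (-2) + (0) + (-2) = -3
  Θ: (0) − (0) + (2) + (1) + (0) = 3
So the dimensions are [L⁻⁴ T⁻³ Θ³].

M: 0, L: -4, T: -3, Θ: 3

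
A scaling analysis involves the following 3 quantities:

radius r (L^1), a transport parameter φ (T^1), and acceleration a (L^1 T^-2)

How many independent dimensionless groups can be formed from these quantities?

1

There are 3 variables and 2 base dimensions (L, T).
The dimension matrix has rank 2.
Independent dimensionless groups: 3 − 2 = 1.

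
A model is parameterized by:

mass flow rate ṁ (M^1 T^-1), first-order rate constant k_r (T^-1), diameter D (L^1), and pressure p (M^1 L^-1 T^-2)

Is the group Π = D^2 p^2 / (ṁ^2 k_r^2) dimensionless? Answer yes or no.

yes

Sum the exponent of each base dimension across the product:
  M: −2·[ṁ]_M − 2·[k_r]_M + 2·[D]_M + 2·[p]_M = −2·(1) − 2·(0) + 2·(0) + 2·(1) = 0
  L: −2·[ṁ]_L − 2·[k_r]_L + 2·[D]_L + 2·[p]_L = −2·(0) − 2·(0) + 2·(1) + 2·(-1) = 0
  T: −2·[ṁ]_T − 2·[k_r]_T + 2·[D]_T + 2·[p]_T = −2·(-1) − 2·(-1) + 2·(0) + 2·(-2) = 0
  I: −2·[ṁ]_I − 2·[k_r]_I + 2·[D]_I + 2·[p]_I = −2·(0) − 2·(0) + 2·(0) + 2·(0) = 0
All base exponents vanish — dimensionless.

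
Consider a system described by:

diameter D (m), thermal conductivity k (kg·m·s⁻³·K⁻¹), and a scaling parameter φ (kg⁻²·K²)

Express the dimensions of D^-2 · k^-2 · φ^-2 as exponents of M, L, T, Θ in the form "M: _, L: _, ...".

Collect each base-dimension exponent across the product:
  M: −2·(0) − 2·(1) − 2·(-2) = 2
  L: −2·(1) − 2·(1) − 2·(0) = -4
  T: −2·(0) − 2·(-3) − 2·(0) = 6
  Θ: −2·(0) − 2·(-1) − 2·(2) = -2
So the dimensions are [M² L⁻⁴ T⁶ Θ⁻²].

M: 2, L: -4, T: 6, Θ: -2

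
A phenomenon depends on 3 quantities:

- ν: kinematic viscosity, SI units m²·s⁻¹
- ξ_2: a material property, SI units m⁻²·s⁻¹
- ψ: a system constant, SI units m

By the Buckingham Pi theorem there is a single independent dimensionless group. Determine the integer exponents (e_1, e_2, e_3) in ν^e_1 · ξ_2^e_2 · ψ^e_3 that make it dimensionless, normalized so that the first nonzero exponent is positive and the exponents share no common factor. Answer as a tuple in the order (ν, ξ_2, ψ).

(1, -1, -4)

L: e_1·(2) + e_2·(-2) + e_3·(1) = 0
T: e_1·(-1) + e_2·(-1) + e_3·(0) = 0
Solving this homogeneous linear system for the smallest-integer solution (first nonzero entry positive) gives (1, -1, -4).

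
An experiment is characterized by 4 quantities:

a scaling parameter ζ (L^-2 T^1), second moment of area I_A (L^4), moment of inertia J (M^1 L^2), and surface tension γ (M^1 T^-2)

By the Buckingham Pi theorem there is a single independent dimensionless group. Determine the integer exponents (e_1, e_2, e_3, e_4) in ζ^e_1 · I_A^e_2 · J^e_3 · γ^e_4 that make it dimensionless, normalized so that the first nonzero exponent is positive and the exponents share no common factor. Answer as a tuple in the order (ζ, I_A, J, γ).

(4, 3, -2, 2)

M: e_1·(0) + e_2·(0) + e_3·(1) + e_4·(1) = 0
L: e_1·(-2) + e_2·(4) + e_3·(2) + e_4·(0) = 0
T: e_1·(1) + e_2·(0) + e_3·(0) + e_4·(-2) = 0
Solving this homogeneous linear system for the smallest-integer solution (first nonzero entry positive) gives (4, 3, -2, 2).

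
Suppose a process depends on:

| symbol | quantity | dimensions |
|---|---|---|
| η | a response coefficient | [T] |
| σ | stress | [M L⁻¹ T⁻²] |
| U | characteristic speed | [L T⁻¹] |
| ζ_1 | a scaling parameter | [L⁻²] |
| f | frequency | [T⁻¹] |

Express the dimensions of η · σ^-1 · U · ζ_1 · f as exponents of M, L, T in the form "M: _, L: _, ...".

M: -1, L: 0, T: 1

Collect each base-dimension exponent across the product:
  M: (0) − (1) + (0) + (0) + (0) = -1
  L: (0) − (-1) + (1) + (-2) + (0) = 0
  T: (1) − (-2) + (-1) + (0) + (-1) = 1
So the dimensions are [M⁻¹ T].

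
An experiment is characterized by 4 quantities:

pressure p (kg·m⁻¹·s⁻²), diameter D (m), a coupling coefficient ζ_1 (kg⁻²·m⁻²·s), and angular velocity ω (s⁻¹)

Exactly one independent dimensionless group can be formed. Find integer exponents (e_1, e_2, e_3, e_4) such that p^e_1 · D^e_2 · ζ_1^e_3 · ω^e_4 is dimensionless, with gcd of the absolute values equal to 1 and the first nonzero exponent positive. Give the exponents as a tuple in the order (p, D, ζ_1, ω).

M: e_1·(1) + e_2·(0) + e_3·(-2) + e_4·(0) = 0
L: e_1·(-1) + e_2·(1) + e_3·(-2) + e_4·(0) = 0
T: e_1·(-2) + e_2·(0) + e_3·(1) + e_4·(-1) = 0
Solving this homogeneous linear system for the smallest-integer solution (first nonzero entry positive) gives (2, 4, 1, -3).

(2, 4, 1, -3)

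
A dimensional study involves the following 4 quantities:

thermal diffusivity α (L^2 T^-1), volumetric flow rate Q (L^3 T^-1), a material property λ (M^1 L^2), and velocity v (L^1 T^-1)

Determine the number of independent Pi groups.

1

There are 4 variables and 3 base dimensions (M, L, T).
The dimension matrix has rank 3.
Independent dimensionless groups: 4 − 3 = 1.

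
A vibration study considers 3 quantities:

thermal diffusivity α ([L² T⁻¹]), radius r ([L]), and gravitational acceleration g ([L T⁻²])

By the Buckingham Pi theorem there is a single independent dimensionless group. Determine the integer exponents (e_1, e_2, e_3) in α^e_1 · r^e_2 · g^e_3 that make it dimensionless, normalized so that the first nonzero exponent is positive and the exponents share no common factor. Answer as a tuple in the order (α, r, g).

L: e_1·(2) + e_2·(1) + e_3·(1) = 0
T: e_1·(-1) + e_2·(0) + e_3·(-2) = 0
Solving this homogeneous linear system for the smallest-integer solution (first nonzero entry positive) gives (2, -3, -1).

(2, -3, -1)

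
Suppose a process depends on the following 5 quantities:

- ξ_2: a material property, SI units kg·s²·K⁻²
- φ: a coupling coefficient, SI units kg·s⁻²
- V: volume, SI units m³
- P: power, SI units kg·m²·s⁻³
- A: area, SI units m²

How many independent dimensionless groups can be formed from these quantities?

1

There are 5 variables and 4 base dimensions (M, L, T, Θ).
The dimension matrix has rank 4.
Independent dimensionless groups: 5 − 4 = 1.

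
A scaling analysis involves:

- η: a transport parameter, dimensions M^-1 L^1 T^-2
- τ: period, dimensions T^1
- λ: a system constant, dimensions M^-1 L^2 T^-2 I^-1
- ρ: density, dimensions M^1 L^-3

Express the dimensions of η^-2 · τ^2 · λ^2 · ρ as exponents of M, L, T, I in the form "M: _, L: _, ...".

Collect each base-dimension exponent across the product:
  M: −2·(-1) + 2·(0) + 2·(-1) + (1) = 1
  L: −2·(1) + 2·(0) + 2·(2) + (-3) = -1
  T: −2·(-2) + 2·(1) + 2·(-2) + (0) = 2
  I: −2·(0) + 2·(0) + 2·(-1) + (0) = -2
So the dimensions are [M L⁻¹ T² I⁻²].

M: 1, L: -1, T: 2, I: -2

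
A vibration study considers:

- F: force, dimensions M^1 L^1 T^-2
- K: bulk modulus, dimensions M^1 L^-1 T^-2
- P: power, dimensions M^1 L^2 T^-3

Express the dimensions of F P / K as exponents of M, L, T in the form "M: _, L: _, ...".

Collect each base-dimension exponent across the product:
  M: (1) − (1) + (1) = 1
  L: (1) − (-1) + (2) = 4
  T: (-2) − (-2) + (-3) = -3
So the dimensions are [M L⁴ T⁻³].

M: 1, L: 4, T: -3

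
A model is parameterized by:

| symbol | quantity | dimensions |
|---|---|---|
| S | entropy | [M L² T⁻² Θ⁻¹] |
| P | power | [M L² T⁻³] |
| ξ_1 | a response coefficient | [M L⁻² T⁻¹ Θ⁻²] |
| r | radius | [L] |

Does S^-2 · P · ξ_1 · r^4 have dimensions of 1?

yes

Sum the exponent of each base dimension across the product:
  M: −2·[S]_M + [P]_M + [ξ_1]_M + 4·[r]_M = −2·(1) + (1) + (1) + 4·(0) = 0
  L: −2·[S]_L + [P]_L + [ξ_1]_L + 4·[r]_L = −2·(2) + (2) + (-2) + 4·(1) = 0
  T: −2·[S]_T + [P]_T + [ξ_1]_T + 4·[r]_T = −2·(-2) + (-3) + (-1) + 4·(0) = 0
  Θ: −2·[S]_Θ + [P]_Θ + [ξ_1]_Θ + 4·[r]_Θ = −2·(-1) + (0) + (-2) + 4·(0) = 0
All base exponents vanish — dimensionless.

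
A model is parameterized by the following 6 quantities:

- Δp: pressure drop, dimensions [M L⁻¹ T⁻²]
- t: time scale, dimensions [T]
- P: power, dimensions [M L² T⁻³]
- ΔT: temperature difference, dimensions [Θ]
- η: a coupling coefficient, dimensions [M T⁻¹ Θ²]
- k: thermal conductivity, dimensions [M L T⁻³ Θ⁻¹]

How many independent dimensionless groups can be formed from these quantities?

There are 6 variables and 4 base dimensions (M, L, T, Θ).
The dimension matrix has rank 4.
Independent dimensionless groups: 6 − 4 = 2.

2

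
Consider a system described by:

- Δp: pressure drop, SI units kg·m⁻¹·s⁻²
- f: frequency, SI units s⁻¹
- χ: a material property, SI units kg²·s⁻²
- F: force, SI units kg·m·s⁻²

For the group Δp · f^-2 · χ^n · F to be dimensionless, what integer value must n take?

Balance the M exponent: (2)·n from χ, plus (1) − 2·(0) + (1) = 2 from the rest, must sum to zero.
2n + 2 = 0, so n = -1.

-1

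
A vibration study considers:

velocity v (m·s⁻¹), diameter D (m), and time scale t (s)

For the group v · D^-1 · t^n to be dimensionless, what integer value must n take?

1

Balance the T exponent: (1)·n from t, plus (-1) − (0) = -1 from the rest, must sum to zero.
n − 1 = 0, so n = 1.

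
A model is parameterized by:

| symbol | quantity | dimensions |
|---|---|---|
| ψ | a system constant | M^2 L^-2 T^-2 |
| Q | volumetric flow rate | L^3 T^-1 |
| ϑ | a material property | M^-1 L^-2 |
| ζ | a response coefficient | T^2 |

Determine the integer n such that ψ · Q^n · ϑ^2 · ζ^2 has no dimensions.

2

Balance the L exponent: (3)·n from Q, plus (-2) + 2·(-2) + 2·(0) = -6 from the rest, must sum to zero.
3n − 6 = 0, so n = 2.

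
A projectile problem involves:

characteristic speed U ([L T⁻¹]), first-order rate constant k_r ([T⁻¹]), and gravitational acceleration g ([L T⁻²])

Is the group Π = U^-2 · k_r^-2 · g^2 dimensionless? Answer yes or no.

Sum the exponent of each base dimension across the product:
  L: −2·[U]_L − 2·[k_r]_L + 2·[g]_L = −2·(1) − 2·(0) + 2·(1) = 0
  T: −2·[U]_T − 2·[k_r]_T + 2·[g]_T = −2·(-1) − 2·(-1) + 2·(-2) = 0
All base exponents vanish — dimensionless.

yes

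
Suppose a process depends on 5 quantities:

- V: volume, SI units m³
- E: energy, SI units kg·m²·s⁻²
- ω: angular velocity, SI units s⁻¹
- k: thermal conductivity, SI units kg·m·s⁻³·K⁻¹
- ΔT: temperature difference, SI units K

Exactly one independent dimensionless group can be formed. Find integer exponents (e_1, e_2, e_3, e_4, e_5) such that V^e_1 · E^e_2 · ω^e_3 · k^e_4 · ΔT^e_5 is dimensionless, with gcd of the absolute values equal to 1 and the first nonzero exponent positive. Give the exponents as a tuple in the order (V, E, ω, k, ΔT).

(1, -3, -3, 3, 3)

M: e_1·(0) + e_2·(1) + e_3·(0) + e_4·(1) + e_5·(0) = 0
L: e_1·(3) + e_2·(2) + e_3·(0) + e_4·(1) + e_5·(0) = 0
T: e_1·(0) + e_2·(-2) + e_3·(-1) + e_4·(-3) + e_5·(0) = 0
Θ: e_1·(0) + e_2·(0) + e_3·(0) + e_4·(-1) + e_5·(1) = 0
Solving this homogeneous linear system for the smallest-integer solution (first nonzero entry positive) gives (1, -3, -3, 3, 3).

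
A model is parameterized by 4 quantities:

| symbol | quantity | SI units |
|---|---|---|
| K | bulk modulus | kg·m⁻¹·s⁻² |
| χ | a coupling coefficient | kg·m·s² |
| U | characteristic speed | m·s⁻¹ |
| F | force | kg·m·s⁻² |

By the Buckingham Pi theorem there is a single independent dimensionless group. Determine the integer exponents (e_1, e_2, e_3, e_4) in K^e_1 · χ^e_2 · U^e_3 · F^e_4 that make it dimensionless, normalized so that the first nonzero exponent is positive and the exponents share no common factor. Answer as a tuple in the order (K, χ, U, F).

(2, 1, 4, -3)

M: e_1·(1) + e_2·(1) + e_3·(0) + e_4·(1) = 0
L: e_1·(-1) + e_2·(1) + e_3·(1) + e_4·(1) = 0
T: e_1·(-2) + e_2·(2) + e_3·(-1) + e_4·(-2) = 0
Solving this homogeneous linear system for the smallest-integer solution (first nonzero entry positive) gives (2, 1, 4, -3).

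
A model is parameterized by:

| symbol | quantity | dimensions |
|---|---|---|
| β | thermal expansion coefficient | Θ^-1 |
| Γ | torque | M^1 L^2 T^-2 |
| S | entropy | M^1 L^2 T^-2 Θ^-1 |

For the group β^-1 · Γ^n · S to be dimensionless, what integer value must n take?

-1

Balance the M exponent: (1)·n from Γ, plus −(0) + (1) = 1 from the rest, must sum to zero.
n + 1 = 0, so n = -1.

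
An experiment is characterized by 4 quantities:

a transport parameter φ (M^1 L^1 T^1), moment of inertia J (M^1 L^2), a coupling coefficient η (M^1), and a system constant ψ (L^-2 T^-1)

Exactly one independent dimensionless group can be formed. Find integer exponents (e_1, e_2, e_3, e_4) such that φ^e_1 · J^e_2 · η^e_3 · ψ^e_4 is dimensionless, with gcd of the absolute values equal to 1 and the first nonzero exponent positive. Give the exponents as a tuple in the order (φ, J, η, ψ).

(2, 1, -3, 2)

M: e_1·(1) + e_2·(1) + e_3·(1) + e_4·(0) = 0
L: e_1·(1) + e_2·(2) + e_3·(0) + e_4·(-2) = 0
T: e_1·(1) + e_2·(0) + e_3·(0) + e_4·(-1) = 0
Solving this homogeneous linear system for the smallest-integer solution (first nonzero entry positive) gives (2, 1, -3, 2).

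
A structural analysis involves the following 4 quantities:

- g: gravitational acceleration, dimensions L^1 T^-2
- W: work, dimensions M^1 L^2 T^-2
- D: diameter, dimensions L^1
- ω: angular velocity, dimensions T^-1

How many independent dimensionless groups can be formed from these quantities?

There are 4 variables and 3 base dimensions (M, L, T).
The dimension matrix has rank 3.
Independent dimensionless groups: 4 − 3 = 1.

1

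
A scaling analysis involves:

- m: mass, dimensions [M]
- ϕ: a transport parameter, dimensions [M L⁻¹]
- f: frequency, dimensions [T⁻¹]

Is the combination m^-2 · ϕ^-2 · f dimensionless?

no

Sum the exponent of each base dimension across the product:
  M: −2·[m]_M − 2·[ϕ]_M + [f]_M = −2·(1) − 2·(1) + (0) = -4
  L: −2·[m]_L − 2·[ϕ]_L + [f]_L = −2·(0) − 2·(-1) + (0) = 2
  T: −2·[m]_T − 2·[ϕ]_T + [f]_T = −2·(0) − 2·(0) + (-1) = -1
Net dimensions [M⁻⁴ L² T⁻¹] ≠ [1] — not dimensionless.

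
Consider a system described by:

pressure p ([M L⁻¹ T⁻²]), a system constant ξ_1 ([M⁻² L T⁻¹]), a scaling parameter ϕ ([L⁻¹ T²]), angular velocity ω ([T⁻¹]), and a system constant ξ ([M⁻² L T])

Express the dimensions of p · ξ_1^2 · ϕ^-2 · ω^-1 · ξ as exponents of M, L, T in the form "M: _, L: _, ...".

Collect each base-dimension exponent across the product:
  M: (1) + 2·(-2) − 2·(0) − (0) + (-2) = -5
  L: (-1) + 2·(1) − 2·(-1) − (0) + (1) = 4
  T: (-2) + 2·(-1) − 2·(2) − (-1) + (1) = -6
So the dimensions are [M⁻⁵ L⁴ T⁻⁶].

M: -5, L: 4, T: -6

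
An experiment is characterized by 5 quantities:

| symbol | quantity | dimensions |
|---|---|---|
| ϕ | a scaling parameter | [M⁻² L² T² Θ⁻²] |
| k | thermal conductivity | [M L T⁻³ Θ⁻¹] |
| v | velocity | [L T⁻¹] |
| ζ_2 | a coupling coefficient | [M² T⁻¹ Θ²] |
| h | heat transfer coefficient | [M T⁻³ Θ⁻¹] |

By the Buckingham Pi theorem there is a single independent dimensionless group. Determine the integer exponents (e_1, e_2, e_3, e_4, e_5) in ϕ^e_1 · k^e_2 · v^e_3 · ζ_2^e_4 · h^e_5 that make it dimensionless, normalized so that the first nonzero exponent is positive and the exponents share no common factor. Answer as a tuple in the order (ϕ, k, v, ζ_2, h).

(1, -3, 1, 1, 3)

M: e_1·(-2) + e_2·(1) + e_3·(0) + e_4·(2) + e_5·(1) = 0
L: e_1·(2) + e_2·(1) + e_3·(1) + e_4·(0) + e_5·(0) = 0
T: e_1·(2) + e_2·(-3) + e_3·(-1) + e_4·(-1) + e_5·(-3) = 0
Θ: e_1·(-2) + e_2·(-1) + e_3·(0) + e_4·(2) + e_5·(-1) = 0
Solving this homogeneous linear system for the smallest-integer solution (first nonzero entry positive) gives (1, -3, 1, 1, 3).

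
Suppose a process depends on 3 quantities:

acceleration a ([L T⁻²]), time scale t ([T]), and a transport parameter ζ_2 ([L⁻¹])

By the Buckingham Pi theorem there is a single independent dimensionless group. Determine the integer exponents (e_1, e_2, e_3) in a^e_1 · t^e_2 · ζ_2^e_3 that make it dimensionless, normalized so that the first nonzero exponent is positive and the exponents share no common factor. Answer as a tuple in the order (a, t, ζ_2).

L: e_1·(1) + e_2·(0) + e_3·(-1) = 0
T: e_1·(-2) + e_2·(1) + e_3·(0) = 0
Solving this homogeneous linear system for the smallest-integer solution (first nonzero entry positive) gives (1, 2, 1).

(1, 2, 1)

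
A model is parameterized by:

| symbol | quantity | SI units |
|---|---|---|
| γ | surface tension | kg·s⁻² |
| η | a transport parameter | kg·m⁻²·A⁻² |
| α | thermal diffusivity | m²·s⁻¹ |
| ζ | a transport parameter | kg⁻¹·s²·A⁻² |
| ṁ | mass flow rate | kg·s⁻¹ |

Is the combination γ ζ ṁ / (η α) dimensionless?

yes

Sum the exponent of each base dimension across the product:
  M: [γ]_M − [η]_M − [α]_M + [ζ]_M + [ṁ]_M = (1) − (1) − (0) + (-1) + (1) = 0
  L: [γ]_L − [η]_L − [α]_L + [ζ]_L + [ṁ]_L = (0) − (-2) − (2) + (0) + (0) = 0
  T: [γ]_T − [η]_T − [α]_T + [ζ]_T + [ṁ]_T = (-2) − (0) − (-1) + (2) + (-1) = 0
  I: [γ]_I − [η]_I − [α]_I + [ζ]_I + [ṁ]_I = (0) − (-2) − (0) + (-2) + (0) = 0
All base exponents vanish — dimensionless.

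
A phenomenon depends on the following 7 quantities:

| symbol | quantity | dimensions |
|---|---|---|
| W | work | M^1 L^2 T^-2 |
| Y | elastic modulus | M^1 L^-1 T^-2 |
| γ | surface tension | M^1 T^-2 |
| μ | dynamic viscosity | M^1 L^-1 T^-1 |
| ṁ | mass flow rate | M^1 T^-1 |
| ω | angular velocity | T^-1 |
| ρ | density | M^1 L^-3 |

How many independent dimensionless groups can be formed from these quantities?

There are 7 variables and 3 base dimensions (M, L, T).
The dimension matrix has rank 3.
Independent dimensionless groups: 7 − 3 = 4.

4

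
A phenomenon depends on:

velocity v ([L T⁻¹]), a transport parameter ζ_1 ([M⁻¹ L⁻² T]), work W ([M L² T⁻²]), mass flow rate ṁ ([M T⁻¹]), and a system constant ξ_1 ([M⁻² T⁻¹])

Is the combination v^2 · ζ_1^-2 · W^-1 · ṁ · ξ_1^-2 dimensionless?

no

Sum the exponent of each base dimension across the product:
  M: 2·[v]_M − 2·[ζ_1]_M − [W]_M + [ṁ]_M − 2·[ξ_1]_M = 2·(0) − 2·(-1) − (1) + (1) − 2·(-2) = 6
  L: 2·[v]_L − 2·[ζ_1]_L − [W]_L + [ṁ]_L − 2·[ξ_1]_L = 2·(1) − 2·(-2) − (2) + (0) − 2·(0) = 4
  T: 2·[v]_T − 2·[ζ_1]_T − [W]_T + [ṁ]_T − 2·[ξ_1]_T = 2·(-1) − 2·(1) − (-2) + (-1) − 2·(-1) = -1
Net dimensions [M⁶ L⁴ T⁻¹] ≠ [1] — not dimensionless.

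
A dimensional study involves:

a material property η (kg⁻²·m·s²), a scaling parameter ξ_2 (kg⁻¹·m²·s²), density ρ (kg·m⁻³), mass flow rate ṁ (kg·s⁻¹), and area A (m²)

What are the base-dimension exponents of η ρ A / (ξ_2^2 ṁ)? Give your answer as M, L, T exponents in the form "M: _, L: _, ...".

M: 0, L: -4, T: -1

Collect each base-dimension exponent across the product:
  M: (-2) − 2·(-1) + (1) − (1) + (0) = 0
  L: (1) − 2·(2) + (-3) − (0) + (2) = -4
  T: (2) − 2·(2) + (0) − (-1) + (0) = -1
So the dimensions are [L⁻⁴ T⁻¹].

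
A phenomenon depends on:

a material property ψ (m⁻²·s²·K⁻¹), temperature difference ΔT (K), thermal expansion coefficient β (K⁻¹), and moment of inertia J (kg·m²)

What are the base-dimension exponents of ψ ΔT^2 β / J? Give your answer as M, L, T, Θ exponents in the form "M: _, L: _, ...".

Collect each base-dimension exponent across the product:
  M: (0) + 2·(0) + (0) − (1) = -1
  L: (-2) + 2·(0) + (0) − (2) = -4
  T: (2) + 2·(0) + (0) − (0) = 2
  Θ: (-1) + 2·(1) + (-1) − (0) = 0
So the dimensions are [M⁻¹ L⁻⁴ T²].

M: -1, L: -4, T: 2, Θ: 0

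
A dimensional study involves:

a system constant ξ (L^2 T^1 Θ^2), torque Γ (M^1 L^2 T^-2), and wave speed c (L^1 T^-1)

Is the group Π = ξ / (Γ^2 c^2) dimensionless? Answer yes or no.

no

Sum the exponent of each base dimension across the product:
  M: [ξ]_M − 2·[Γ]_M − 2·[c]_M = (0) − 2·(1) − 2·(0) = -2
  L: [ξ]_L − 2·[Γ]_L − 2·[c]_L = (2) − 2·(2) − 2·(1) = -4
  T: [ξ]_T − 2·[Γ]_T − 2·[c]_T = (1) − 2·(-2) − 2·(-1) = 7
  Θ: [ξ]_Θ − 2·[Γ]_Θ − 2·[c]_Θ = (2) − 2·(0) − 2·(0) = 2
Net dimensions [M⁻² L⁻⁴ T⁷ Θ²] ≠ [1] — not dimensionless.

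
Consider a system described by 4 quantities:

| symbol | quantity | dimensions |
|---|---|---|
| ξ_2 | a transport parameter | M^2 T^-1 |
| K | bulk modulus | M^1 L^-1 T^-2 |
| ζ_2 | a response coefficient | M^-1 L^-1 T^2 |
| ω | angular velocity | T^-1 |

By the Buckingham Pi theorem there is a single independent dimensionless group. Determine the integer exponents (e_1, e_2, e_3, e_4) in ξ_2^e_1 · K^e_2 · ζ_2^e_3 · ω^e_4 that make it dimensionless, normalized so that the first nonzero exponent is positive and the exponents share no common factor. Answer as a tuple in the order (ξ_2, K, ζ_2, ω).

M: e_1·(2) + e_2·(1) + e_3·(-1) + e_4·(0) = 0
L: e_1·(0) + e_2·(-1) + e_3·(-1) + e_4·(0) = 0
T: e_1·(-1) + e_2·(-2) + e_3·(2) + e_4·(-1) = 0
Solving this homogeneous linear system for the smallest-integer solution (first nonzero entry positive) gives (1, -1, 1, 3).

(1, -1, 1, 3)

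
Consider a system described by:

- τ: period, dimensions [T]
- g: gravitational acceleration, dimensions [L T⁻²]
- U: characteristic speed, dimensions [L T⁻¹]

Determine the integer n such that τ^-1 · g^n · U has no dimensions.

Balance the L exponent: (1)·n from g, plus −(0) + (1) = 1 from the rest, must sum to zero.
n + 1 = 0, so n = -1.

-1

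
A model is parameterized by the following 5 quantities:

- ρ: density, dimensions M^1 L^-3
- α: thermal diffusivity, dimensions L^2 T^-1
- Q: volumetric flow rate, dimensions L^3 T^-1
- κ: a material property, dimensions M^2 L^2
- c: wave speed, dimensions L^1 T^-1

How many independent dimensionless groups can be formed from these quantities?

2

There are 5 variables and 3 base dimensions (M, L, T).
The dimension matrix has rank 3.
Independent dimensionless groups: 5 − 3 = 2.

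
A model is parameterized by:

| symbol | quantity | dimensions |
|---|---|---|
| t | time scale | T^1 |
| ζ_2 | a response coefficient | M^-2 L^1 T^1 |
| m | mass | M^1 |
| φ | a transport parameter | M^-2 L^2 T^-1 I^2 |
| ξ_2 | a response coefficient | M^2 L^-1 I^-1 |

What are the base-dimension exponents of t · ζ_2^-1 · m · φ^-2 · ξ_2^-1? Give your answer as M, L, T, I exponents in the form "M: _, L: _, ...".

M: 5, L: -4, T: 2, I: -3

Collect each base-dimension exponent across the product:
  M: (0) − (-2) + (1) − 2·(-2) − (2) = 5
  L: (0) − (1) + (0) − 2·(2) − (-1) = -4
  T: (1) − (1) + (0) − 2·(-1) − (0) = 2
  I: (0) − (0) + (0) − 2·(2) − (-1) = -3
So the dimensions are [M⁵ L⁻⁴ T² I⁻³].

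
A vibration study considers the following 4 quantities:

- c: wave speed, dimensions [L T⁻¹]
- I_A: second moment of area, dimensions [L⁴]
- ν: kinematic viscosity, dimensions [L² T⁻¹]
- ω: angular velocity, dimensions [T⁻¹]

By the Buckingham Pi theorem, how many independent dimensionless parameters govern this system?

There are 4 variables and 2 base dimensions (L, T).
The dimension matrix has rank 2.
Independent dimensionless groups: 4 − 2 = 2.

2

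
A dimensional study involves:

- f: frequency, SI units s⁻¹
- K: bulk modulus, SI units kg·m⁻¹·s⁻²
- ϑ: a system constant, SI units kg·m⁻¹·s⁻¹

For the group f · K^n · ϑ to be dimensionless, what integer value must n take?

-1

Balance the M exponent: (1)·n from K, plus (0) + (1) = 1 from the rest, must sum to zero.
n + 1 = 0, so n = -1.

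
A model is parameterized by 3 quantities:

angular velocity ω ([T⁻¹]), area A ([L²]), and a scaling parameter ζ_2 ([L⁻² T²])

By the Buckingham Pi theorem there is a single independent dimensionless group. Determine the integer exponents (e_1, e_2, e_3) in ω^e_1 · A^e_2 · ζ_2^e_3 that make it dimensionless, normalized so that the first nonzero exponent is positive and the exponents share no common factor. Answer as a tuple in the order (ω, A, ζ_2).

(2, 1, 1)

L: e_1·(0) + e_2·(2) + e_3·(-2) = 0
T: e_1·(-1) + e_2·(0) + e_3·(2) = 0
Solving this homogeneous linear system for the smallest-integer solution (first nonzero entry positive) gives (2, 1, 1).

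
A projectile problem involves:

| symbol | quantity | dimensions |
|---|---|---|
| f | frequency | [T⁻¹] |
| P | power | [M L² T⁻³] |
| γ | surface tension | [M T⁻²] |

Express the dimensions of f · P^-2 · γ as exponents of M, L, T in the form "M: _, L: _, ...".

Collect each base-dimension exponent across the product:
  M: (0) − 2·(1) + (1) = -1
  L: (0) − 2·(2) + (0) = -4
  T: (-1) − 2·(-3) + (-2) = 3
So the dimensions are [M⁻¹ L⁻⁴ T³].

M: -1, L: -4, T: 3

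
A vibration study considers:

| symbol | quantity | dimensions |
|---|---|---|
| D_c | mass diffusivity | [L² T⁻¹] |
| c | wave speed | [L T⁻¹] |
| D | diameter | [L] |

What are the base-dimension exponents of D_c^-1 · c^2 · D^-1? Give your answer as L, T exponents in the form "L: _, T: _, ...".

L: -1, T: -1

Collect each base-dimension exponent across the product:
  L: −(2) + 2·(1) − (1) = -1
  T: −(-1) + 2·(-1) − (0) = -1
So the dimensions are [L⁻¹ T⁻¹].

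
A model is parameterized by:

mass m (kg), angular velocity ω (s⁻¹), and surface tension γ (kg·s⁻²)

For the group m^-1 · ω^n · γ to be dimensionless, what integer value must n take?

-2

Balance the T exponent: (-1)·n from ω, plus −(0) + (-2) = -2 from the rest, must sum to zero.
−n − 2 = 0, so n = -2.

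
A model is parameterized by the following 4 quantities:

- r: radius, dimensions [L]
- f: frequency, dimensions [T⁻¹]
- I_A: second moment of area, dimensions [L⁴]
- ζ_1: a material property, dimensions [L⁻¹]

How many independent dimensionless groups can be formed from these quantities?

2

There are 4 variables and 2 base dimensions (L, T).
The dimension matrix has rank 2.
Independent dimensionless groups: 4 − 2 = 2.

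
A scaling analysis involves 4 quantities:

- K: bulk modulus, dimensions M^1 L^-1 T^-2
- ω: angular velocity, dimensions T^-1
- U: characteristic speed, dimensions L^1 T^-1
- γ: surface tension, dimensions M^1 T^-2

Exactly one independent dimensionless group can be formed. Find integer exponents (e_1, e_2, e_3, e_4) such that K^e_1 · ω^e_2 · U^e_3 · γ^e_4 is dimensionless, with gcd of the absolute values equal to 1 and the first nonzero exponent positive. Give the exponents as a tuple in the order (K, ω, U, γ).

M: e_1·(1) + e_2·(0) + e_3·(0) + e_4·(1) = 0
L: e_1·(-1) + e_2·(0) + e_3·(1) + e_4·(0) = 0
T: e_1·(-2) + e_2·(-1) + e_3·(-1) + e_4·(-2) = 0
Solving this homogeneous linear system for the smallest-integer solution (first nonzero entry positive) gives (1, -1, 1, -1).

(1, -1, 1, -1)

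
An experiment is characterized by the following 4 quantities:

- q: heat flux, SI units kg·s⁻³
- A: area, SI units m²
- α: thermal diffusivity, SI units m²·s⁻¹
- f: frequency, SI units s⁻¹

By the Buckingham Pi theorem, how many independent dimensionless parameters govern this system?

There are 4 variables and 3 base dimensions (M, L, T).
The dimension matrix has rank 3.
Independent dimensionless groups: 4 − 3 = 1.

1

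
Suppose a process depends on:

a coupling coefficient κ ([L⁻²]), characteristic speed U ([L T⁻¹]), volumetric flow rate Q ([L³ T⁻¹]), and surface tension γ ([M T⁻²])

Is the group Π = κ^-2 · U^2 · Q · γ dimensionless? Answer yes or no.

Sum the exponent of each base dimension across the product:
  M: −2·[κ]_M + 2·[U]_M + [Q]_M + [γ]_M = −2·(0) + 2·(0) + (0) + (1) = 1
  L: −2·[κ]_L + 2·[U]_L + [Q]_L + [γ]_L = −2·(-2) + 2·(1) + (3) + (0) = 9
  T: −2·[κ]_T + 2·[U]_T + [Q]_T + [γ]_T = −2·(0) + 2·(-1) + (-1) + (-2) = -5
Net dimensions [M L⁹ T⁻⁵] ≠ [1] — not dimensionless.

no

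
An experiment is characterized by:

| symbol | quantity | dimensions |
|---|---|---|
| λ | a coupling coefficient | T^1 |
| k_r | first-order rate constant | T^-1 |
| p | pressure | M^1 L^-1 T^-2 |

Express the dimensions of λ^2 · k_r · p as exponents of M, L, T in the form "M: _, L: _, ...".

M: 1, L: -1, T: -1

Collect each base-dimension exponent across the product:
  M: 2·(0) + (0) + (1) = 1
  L: 2·(0) + (0) + (-1) = -1
  T: 2·(1) + (-1) + (-2) = -1
So the dimensions are [M L⁻¹ T⁻¹].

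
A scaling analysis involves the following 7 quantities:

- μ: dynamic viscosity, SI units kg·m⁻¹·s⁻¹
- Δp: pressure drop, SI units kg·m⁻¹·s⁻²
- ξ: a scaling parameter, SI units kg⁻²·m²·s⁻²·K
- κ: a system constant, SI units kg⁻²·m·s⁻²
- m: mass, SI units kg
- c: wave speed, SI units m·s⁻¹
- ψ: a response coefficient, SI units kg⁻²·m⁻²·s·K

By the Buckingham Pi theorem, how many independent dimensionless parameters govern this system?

3

There are 7 variables and 4 base dimensions (M, L, T, Θ).
The dimension matrix has rank 4.
Independent dimensionless groups: 7 − 4 = 3.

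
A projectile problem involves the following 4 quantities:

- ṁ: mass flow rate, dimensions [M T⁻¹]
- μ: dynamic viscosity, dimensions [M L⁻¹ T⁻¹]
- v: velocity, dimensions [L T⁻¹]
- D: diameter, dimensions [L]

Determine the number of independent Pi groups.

There are 4 variables and 3 base dimensions (M, L, T).
The dimension matrix has rank 3.
Independent dimensionless groups: 4 − 3 = 1.

1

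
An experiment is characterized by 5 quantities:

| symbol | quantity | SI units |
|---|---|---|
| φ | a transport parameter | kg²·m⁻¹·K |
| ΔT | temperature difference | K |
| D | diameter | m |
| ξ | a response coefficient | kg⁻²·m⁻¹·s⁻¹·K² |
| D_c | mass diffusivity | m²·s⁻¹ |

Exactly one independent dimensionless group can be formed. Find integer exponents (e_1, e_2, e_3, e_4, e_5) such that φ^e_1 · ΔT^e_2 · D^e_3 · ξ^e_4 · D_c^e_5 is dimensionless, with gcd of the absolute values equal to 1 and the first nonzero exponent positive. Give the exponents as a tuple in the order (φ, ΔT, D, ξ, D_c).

M: e_1·(2) + e_2·(0) + e_3·(0) + e_4·(-2) + e_5·(0) = 0
L: e_1·(-1) + e_2·(0) + e_3·(1) + e_4·(-1) + e_5·(2) = 0
T: e_1·(0) + e_2·(0) + e_3·(0) + e_4·(-1) + e_5·(-1) = 0
Θ: e_1·(1) + e_2·(1) + e_3·(0) + e_4·(2) + e_5·(0) = 0
Solving this homogeneous linear system for the smallest-integer solution (first nonzero entry positive) gives (1, -3, 4, 1, -1).

(1, -3, 4, 1, -1)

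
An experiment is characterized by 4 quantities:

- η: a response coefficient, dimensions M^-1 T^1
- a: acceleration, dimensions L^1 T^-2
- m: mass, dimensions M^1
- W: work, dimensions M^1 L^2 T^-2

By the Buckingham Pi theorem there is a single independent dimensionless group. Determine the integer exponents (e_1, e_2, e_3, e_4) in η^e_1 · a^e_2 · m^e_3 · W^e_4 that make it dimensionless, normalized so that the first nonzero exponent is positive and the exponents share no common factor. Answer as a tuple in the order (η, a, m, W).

(2, 2, 3, -1)

M: e_1·(-1) + e_2·(0) + e_3·(1) + e_4·(1) = 0
L: e_1·(0) + e_2·(1) + e_3·(0) + e_4·(2) = 0
T: e_1·(1) + e_2·(-2) + e_3·(0) + e_4·(-2) = 0
Solving this homogeneous linear system for the smallest-integer solution (first nonzero entry positive) gives (2, 2, 3, -1).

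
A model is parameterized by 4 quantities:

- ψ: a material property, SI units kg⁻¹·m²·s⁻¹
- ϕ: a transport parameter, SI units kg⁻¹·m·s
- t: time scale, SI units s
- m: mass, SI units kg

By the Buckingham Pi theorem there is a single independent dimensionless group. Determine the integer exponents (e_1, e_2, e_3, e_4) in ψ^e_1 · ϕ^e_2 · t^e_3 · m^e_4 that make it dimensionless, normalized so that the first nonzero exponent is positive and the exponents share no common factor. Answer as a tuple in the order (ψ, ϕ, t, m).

M: e_1·(-1) + e_2·(-1) + e_3·(0) + e_4·(1) = 0
L: e_1·(2) + e_2·(1) + e_3·(0) + e_4·(0) = 0
T: e_1·(-1) + e_2·(1) + e_3·(1) + e_4·(0) = 0
Solving this homogeneous linear system for the smallest-integer solution (first nonzero entry positive) gives (1, -2, 3, -1).

(1, -2, 3, -1)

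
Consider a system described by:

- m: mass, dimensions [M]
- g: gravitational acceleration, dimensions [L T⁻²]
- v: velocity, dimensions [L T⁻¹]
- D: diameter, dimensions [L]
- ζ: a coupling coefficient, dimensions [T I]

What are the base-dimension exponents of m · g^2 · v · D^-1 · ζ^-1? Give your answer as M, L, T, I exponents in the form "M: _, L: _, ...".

Collect each base-dimension exponent across the product:
  M: (1) + 2·(0) + (0) − (0) − (0) = 1
  L: (0) + 2·(1) + (1) − (1) − (0) = 2
  T: (0) + 2·(-2) + (-1) − (0) − (1) = -6
  I: (0) + 2·(0) + (0) − (0) − (1) = -1
So the dimensions are [M L² T⁻⁶ I⁻¹].

M: 1, L: 2, T: -6, I: -1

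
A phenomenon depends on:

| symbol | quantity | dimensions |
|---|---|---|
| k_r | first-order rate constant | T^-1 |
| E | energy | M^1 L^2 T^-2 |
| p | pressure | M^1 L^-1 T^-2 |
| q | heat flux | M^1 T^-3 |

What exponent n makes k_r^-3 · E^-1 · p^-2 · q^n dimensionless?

Balance the M exponent: (1)·n from q, plus −3·(0) − (1) − 2·(1) = -3 from the rest, must sum to zero.
n − 3 = 0, so n = 3.

3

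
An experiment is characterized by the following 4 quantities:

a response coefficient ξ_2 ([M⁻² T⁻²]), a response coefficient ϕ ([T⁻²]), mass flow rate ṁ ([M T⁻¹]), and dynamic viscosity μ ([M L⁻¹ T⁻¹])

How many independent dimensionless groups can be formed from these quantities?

There are 4 variables and 3 base dimensions (M, L, T).
The dimension matrix has rank 3.
Independent dimensionless groups: 4 − 3 = 1.

1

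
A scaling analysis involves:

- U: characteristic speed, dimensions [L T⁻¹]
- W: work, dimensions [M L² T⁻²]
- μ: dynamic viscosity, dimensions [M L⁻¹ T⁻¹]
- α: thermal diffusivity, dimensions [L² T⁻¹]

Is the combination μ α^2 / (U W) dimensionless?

Sum the exponent of each base dimension across the product:
  M: −[U]_M − [W]_M + [μ]_M + 2·[α]_M = −(0) − (1) + (1) + 2·(0) = 0
  L: −[U]_L − [W]_L + [μ]_L + 2·[α]_L = −(1) − (2) + (-1) + 2·(2) = 0
  T: −[U]_T − [W]_T + [μ]_T + 2·[α]_T = −(-1) − (-2) + (-1) + 2·(-1) = 0
All base exponents vanish — dimensionless.

yes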